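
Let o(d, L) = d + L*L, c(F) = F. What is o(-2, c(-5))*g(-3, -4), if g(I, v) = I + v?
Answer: -161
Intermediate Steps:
o(d, L) = d + L²
o(-2, c(-5))*g(-3, -4) = (-2 + (-5)²)*(-3 - 4) = (-2 + 25)*(-7) = 23*(-7) = -161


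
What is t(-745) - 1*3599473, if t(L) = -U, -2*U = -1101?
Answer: -7200047/2 ≈ -3.6000e+6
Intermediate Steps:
U = 1101/2 (U = -1/2*(-1101) = 1101/2 ≈ 550.50)
t(L) = -1101/2 (t(L) = -1*1101/2 = -1101/2)
t(-745) - 1*3599473 = -1101/2 - 1*3599473 = -1101/2 - 3599473 = -7200047/2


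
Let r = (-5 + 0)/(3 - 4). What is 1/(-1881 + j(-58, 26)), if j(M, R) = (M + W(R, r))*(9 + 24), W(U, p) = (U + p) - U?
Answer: -1/3630 ≈ -0.00027548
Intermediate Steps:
r = 5 (r = -5/(-1) = -5*(-1) = 5)
W(U, p) = p
j(M, R) = 165 + 33*M (j(M, R) = (M + 5)*(9 + 24) = (5 + M)*33 = 165 + 33*M)
1/(-1881 + j(-58, 26)) = 1/(-1881 + (165 + 33*(-58))) = 1/(-1881 + (165 - 1914)) = 1/(-1881 - 1749) = 1/(-3630) = -1/3630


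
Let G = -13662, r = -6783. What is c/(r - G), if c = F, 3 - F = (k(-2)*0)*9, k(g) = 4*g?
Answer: 1/2293 ≈ 0.00043611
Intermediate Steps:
F = 3 (F = 3 - (4*(-2))*0*9 = 3 - (-8*0)*9 = 3 - 0*9 = 3 - 1*0 = 3 + 0 = 3)
c = 3
c/(r - G) = 3/(-6783 - 1*(-13662)) = 3/(-6783 + 13662) = 3/6879 = 3*(1/6879) = 1/2293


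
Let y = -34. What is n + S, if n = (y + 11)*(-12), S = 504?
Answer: 780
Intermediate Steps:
n = 276 (n = (-34 + 11)*(-12) = -23*(-12) = 276)
n + S = 276 + 504 = 780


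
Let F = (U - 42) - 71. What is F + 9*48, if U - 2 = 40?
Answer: 361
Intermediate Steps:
U = 42 (U = 2 + 40 = 42)
F = -71 (F = (42 - 42) - 71 = 0 - 71 = -71)
F + 9*48 = -71 + 9*48 = -71 + 432 = 361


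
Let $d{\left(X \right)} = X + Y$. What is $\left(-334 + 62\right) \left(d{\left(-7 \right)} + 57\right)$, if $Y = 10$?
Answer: $-16320$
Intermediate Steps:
$d{\left(X \right)} = 10 + X$ ($d{\left(X \right)} = X + 10 = 10 + X$)
$\left(-334 + 62\right) \left(d{\left(-7 \right)} + 57\right) = \left(-334 + 62\right) \left(\left(10 - 7\right) + 57\right) = - 272 \left(3 + 57\right) = \left(-272\right) 60 = -16320$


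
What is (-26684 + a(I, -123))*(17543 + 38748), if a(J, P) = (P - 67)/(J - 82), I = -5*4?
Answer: -76600173599/51 ≈ -1.5020e+9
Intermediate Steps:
I = -20
a(J, P) = (-67 + P)/(-82 + J)
(-26684 + a(I, -123))*(17543 + 38748) = (-26684 + (-67 - 123)/(-82 - 20))*(17543 + 38748) = (-26684 - 190/(-102))*56291 = (-26684 - 1/102*(-190))*56291 = (-26684 + 95/51)*56291 = -1360789/51*56291 = -76600173599/51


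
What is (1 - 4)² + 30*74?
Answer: 2229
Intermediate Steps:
(1 - 4)² + 30*74 = (-3)² + 2220 = 9 + 2220 = 2229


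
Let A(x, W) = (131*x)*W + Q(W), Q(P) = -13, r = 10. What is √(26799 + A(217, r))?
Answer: 4*√19441 ≈ 557.72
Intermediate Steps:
A(x, W) = -13 + 131*W*x (A(x, W) = (131*x)*W - 13 = 131*W*x - 13 = -13 + 131*W*x)
√(26799 + A(217, r)) = √(26799 + (-13 + 131*10*217)) = √(26799 + (-13 + 284270)) = √(26799 + 284257) = √311056 = 4*√19441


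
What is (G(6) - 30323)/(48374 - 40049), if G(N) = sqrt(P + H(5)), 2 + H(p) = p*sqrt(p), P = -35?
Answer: -30323/8325 + I*sqrt(37 - 5*sqrt(5))/8325 ≈ -3.6424 + 0.00061037*I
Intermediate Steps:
H(p) = -2 + p**(3/2) (H(p) = -2 + p*sqrt(p) = -2 + p**(3/2))
G(N) = sqrt(-37 + 5*sqrt(5)) (G(N) = sqrt(-35 + (-2 + 5**(3/2))) = sqrt(-35 + (-2 + 5*sqrt(5))) = sqrt(-37 + 5*sqrt(5)))
(G(6) - 30323)/(48374 - 40049) = (sqrt(-37 + 5*sqrt(5)) - 30323)/(48374 - 40049) = (-30323 + sqrt(-37 + 5*sqrt(5)))/8325 = (-30323 + sqrt(-37 + 5*sqrt(5)))*(1/8325) = -30323/8325 + sqrt(-37 + 5*sqrt(5))/8325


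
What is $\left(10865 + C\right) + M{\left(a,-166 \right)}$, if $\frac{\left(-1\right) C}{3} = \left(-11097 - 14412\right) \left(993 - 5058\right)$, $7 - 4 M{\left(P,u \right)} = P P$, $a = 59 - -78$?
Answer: $- \frac{622152161}{2} \approx -3.1108 \cdot 10^{8}$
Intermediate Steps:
$a = 137$ ($a = 59 + 78 = 137$)
$M{\left(P,u \right)} = \frac{7}{4} - \frac{P^{2}}{4}$ ($M{\left(P,u \right)} = \frac{7}{4} - \frac{P P}{4} = \frac{7}{4} - \frac{P^{2}}{4}$)
$C = -311082255$ ($C = - 3 \left(-11097 - 14412\right) \left(993 - 5058\right) = - 3 \left(\left(-25509\right) \left(-4065\right)\right) = \left(-3\right) 103694085 = -311082255$)
$\left(10865 + C\right) + M{\left(a,-166 \right)} = \left(10865 - 311082255\right) + \left(\frac{7}{4} - \frac{137^{2}}{4}\right) = -311071390 + \left(\frac{7}{4} - \frac{18769}{4}\right) = -311071390 - \frac{9381}{2} = - \frac{622152161}{2}$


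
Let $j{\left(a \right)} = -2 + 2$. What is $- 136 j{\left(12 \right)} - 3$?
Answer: $-3$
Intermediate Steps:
$j{\left(a \right)} = 0$
$- 136 j{\left(12 \right)} - 3 = \left(-136\right) 0 - 3 = 0 - 3 = -3$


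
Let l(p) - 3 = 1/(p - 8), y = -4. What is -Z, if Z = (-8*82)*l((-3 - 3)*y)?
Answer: 2009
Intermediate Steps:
l(p) = 3 + 1/(-8 + p) (l(p) = 3 + 1/(p - 8) = 3 + 1/(-8 + p))
Z = -2009 (Z = (-8*82)*((-23 + 3*((-3 - 3)*(-4)))/(-8 + (-3 - 3)*(-4))) = -656*(-23 + 3*(-6*(-4)))/(-8 - 6*(-4)) = -656*(-23 + 3*24)/(-8 + 24) = -656*(-23 + 72)/16 = -41*49 = -656*49/16 = -2009)
-Z = -1*(-2009) = 2009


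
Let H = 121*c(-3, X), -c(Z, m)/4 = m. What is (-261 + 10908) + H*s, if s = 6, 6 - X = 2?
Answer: -969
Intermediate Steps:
X = 4 (X = 6 - 1*2 = 6 - 2 = 4)
c(Z, m) = -4*m
H = -1936 (H = 121*(-4*4) = 121*(-16) = -1936)
(-261 + 10908) + H*s = (-261 + 10908) - 1936*6 = 10647 - 11616 = -969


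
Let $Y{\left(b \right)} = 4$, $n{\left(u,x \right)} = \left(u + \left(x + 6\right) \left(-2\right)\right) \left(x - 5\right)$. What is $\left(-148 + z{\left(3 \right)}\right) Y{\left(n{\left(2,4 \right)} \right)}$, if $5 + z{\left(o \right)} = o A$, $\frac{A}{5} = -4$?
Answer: $-852$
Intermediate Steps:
$A = -20$ ($A = 5 \left(-4\right) = -20$)
$n{\left(u,x \right)} = \left(-5 + x\right) \left(-12 + u - 2 x\right)$ ($n{\left(u,x \right)} = \left(u + \left(6 + x\right) \left(-2\right)\right) \left(-5 + x\right) = \left(u - \left(12 + 2 x\right)\right) \left(-5 + x\right) = \left(-12 + u - 2 x\right) \left(-5 + x\right) = \left(-5 + x\right) \left(-12 + u - 2 x\right)$)
$z{\left(o \right)} = -5 - 20 o$ ($z{\left(o \right)} = -5 + o \left(-20\right) = -5 - 20 o$)
$\left(-148 + z{\left(3 \right)}\right) Y{\left(n{\left(2,4 \right)} \right)} = \left(-148 - 65\right) 4 = \left(-213\right) 4 = -852$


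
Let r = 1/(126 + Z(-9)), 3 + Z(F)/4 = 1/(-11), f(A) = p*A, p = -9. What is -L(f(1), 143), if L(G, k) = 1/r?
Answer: -1250/11 ≈ -113.64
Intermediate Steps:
f(A) = -9*A
Z(F) = -136/11 (Z(F) = -12 + 4/(-11) = -12 + 4*(-1/11) = -12 - 4/11 = -136/11)
r = 11/1250 (r = 1/(126 - 136/11) = 1/(1250/11) = 11/1250 ≈ 0.0088000)
L(G, k) = 1250/11 (L(G, k) = 1/(11/1250) = 1250/11)
-L(f(1), 143) = -1*1250/11 = -1250/11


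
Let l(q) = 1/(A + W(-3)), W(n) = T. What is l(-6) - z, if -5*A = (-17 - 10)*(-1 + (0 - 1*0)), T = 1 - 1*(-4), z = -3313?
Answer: 6621/2 ≈ 3310.5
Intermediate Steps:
T = 5 (T = 1 + 4 = 5)
W(n) = 5
A = -27/5 (A = -(-17 - 10)*(-1 + (0 - 1*0))/5 = -(-27)*(-1 + (0 + 0))/5 = -(-27)*(-1 + 0)/5 = -(-27)*(-1)/5 = -⅕*27 = -27/5 ≈ -5.4000)
l(q) = -5/2 (l(q) = 1/(-27/5 + 5) = 1/(-⅖) = -5/2)
l(-6) - z = -5/2 - 1*(-3313) = -5/2 + 3313 = 6621/2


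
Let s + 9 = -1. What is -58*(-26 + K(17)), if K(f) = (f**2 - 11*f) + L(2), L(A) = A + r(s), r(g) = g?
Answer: -3944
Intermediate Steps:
s = -10 (s = -9 - 1 = -10)
L(A) = -10 + A (L(A) = A - 10 = -10 + A)
K(f) = -8 + f**2 - 11*f (K(f) = (f**2 - 11*f) + (-10 + 2) = (f**2 - 11*f) - 8 = -8 + f**2 - 11*f)
-58*(-26 + K(17)) = -58*(-26 + (-8 + 17**2 - 11*17)) = -58*(-26 + (-8 + 289 - 187)) = -58*(-26 + 94) = -58*68 = -3944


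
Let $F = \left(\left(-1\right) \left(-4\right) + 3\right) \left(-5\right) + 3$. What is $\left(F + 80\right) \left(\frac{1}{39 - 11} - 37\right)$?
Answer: $- \frac{12420}{7} \approx -1774.3$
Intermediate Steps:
$F = -32$ ($F = \left(4 + 3\right) \left(-5\right) + 3 = 7 \left(-5\right) + 3 = -35 + 3 = -32$)
$\left(F + 80\right) \left(\frac{1}{39 - 11} - 37\right) = \left(-32 + 80\right) \left(\frac{1}{39 - 11} - 37\right) = 48 \left(\frac{1}{28} - 37\right) = 48 \left(- \frac{1035}{28}\right) = - \frac{12420}{7}$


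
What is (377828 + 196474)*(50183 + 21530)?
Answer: 41184919326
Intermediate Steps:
(377828 + 196474)*(50183 + 21530) = 574302*71713 = 41184919326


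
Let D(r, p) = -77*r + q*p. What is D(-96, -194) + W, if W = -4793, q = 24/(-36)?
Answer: 8185/3 ≈ 2728.3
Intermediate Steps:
q = -⅔ (q = 24*(-1/36) = -⅔ ≈ -0.66667)
D(r, p) = -77*r - 2*p/3
D(-96, -194) + W = (-77*(-96) - ⅔*(-194)) - 4793 = (7392 + 388/3) - 4793 = 22564/3 - 4793 = 8185/3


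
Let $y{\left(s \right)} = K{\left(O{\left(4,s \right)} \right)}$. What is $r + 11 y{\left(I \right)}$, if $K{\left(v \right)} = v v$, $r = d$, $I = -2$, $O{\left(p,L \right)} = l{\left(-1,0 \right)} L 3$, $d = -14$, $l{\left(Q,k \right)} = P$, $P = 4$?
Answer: $6322$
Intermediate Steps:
$l{\left(Q,k \right)} = 4$
$O{\left(p,L \right)} = 12 L$ ($O{\left(p,L \right)} = 4 L 3 = 12 L$)
$r = -14$
$K{\left(v \right)} = v^{2}$
$y{\left(s \right)} = 144 s^{2}$ ($y{\left(s \right)} = \left(12 s\right)^{2} = 144 s^{2}$)
$r + 11 y{\left(I \right)} = -14 + 11 \cdot 144 \left(-2\right)^{2} = -14 + 11 \cdot 144 \cdot 4 = -14 + 11 \cdot 576 = -14 + 6336 = 6322$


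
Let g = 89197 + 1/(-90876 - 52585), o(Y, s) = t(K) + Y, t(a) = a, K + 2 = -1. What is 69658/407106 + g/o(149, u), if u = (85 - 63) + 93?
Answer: 1302726444265961/2131739936109 ≈ 611.11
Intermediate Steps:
K = -3 (K = -2 - 1 = -3)
u = 115 (u = 22 + 93 = 115)
o(Y, s) = -3 + Y
g = 12796290816/143461 (g = 89197 + 1/(-143461) = 89197 - 1/143461 = 12796290816/143461 ≈ 89197.)
69658/407106 + g/o(149, u) = 69658/407106 + 12796290816/(143461*(-3 + 149)) = 69658*(1/407106) + (12796290816/143461)/146 = 34829/203553 + (12796290816/143461)*(1/146) = 34829/203553 + 6398145408/10472653 = 1302726444265961/2131739936109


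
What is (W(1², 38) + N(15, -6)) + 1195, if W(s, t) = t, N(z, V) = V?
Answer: 1227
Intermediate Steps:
(W(1², 38) + N(15, -6)) + 1195 = (38 - 6) + 1195 = 32 + 1195 = 1227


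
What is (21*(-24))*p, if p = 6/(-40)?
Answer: 378/5 ≈ 75.600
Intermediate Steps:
p = -3/20 (p = 6*(-1/40) = -3/20 ≈ -0.15000)
(21*(-24))*p = (21*(-24))*(-3/20) = -504*(-3/20) = 378/5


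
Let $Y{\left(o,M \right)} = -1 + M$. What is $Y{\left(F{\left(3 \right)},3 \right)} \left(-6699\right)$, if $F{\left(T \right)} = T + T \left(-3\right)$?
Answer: $-13398$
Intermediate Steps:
$F{\left(T \right)} = - 2 T$ ($F{\left(T \right)} = T - 3 T = - 2 T$)
$Y{\left(F{\left(3 \right)},3 \right)} \left(-6699\right) = \left(-1 + 3\right) \left(-6699\right) = 2 \left(-6699\right) = -13398$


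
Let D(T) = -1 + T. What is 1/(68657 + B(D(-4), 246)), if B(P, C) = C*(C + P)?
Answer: 1/127943 ≈ 7.8160e-6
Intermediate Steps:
1/(68657 + B(D(-4), 246)) = 1/(68657 + 246*(246 + (-1 - 4))) = 1/(68657 + 246*(246 - 5)) = 1/(68657 + 246*241) = 1/(68657 + 59286) = 1/127943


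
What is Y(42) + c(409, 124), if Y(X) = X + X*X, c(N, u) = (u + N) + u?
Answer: 2463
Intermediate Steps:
c(N, u) = N + 2*u (c(N, u) = (N + u) + u = N + 2*u)
Y(X) = X + X²
Y(42) + c(409, 124) = 42*(1 + 42) + (409 + 2*124) = 42*43 + (409 + 248) = 1806 + 657 = 2463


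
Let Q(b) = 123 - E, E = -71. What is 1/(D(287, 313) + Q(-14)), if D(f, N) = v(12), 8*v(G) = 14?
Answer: 4/783 ≈ 0.0051086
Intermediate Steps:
v(G) = 7/4 (v(G) = (⅛)*14 = 7/4)
D(f, N) = 7/4
Q(b) = 194 (Q(b) = 123 - 1*(-71) = 123 + 71 = 194)
1/(D(287, 313) + Q(-14)) = 1/(7/4 + 194) = 1/(783/4) = 4/783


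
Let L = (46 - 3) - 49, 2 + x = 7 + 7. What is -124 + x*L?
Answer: -196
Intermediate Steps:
x = 12 (x = -2 + (7 + 7) = -2 + 14 = 12)
L = -6 (L = 43 - 49 = -6)
-124 + x*L = -124 + 12*(-6) = -124 - 72 = -196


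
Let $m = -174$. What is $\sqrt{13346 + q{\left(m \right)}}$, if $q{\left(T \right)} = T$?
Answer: $2 \sqrt{3293} \approx 114.77$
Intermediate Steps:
$\sqrt{13346 + q{\left(m \right)}} = \sqrt{13346 - 174} = \sqrt{13172} = 2 \sqrt{3293}$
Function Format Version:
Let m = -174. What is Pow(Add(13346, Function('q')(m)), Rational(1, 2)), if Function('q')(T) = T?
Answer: Mul(2, Pow(3293, Rational(1, 2))) ≈ 114.77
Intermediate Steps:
Pow(Add(13346, Function('q')(m)), Rational(1, 2)) = Pow(Add(13346, -174), Rational(1, 2)) = Pow(13172, Rational(1, 2)) = Mul(2, Pow(3293, Rational(1, 2)))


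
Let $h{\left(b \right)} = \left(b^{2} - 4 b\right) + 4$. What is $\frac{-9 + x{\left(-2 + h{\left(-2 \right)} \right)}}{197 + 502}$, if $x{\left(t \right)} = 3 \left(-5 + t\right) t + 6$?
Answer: $\frac{125}{233} \approx 0.53648$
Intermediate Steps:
$h{\left(b \right)} = 4 + b^{2} - 4 b$
$x{\left(t \right)} = 6 + 3 t \left(-5 + t\right)$ ($x{\left(t \right)} = 3 t \left(-5 + t\right) + 6 = 6 + 3 t \left(-5 + t\right)$)
$\frac{-9 + x{\left(-2 + h{\left(-2 \right)} \right)}}{197 + 502} = \frac{-9 + \left(6 - 15 \left(-2 + \left(4 + \left(-2\right)^{2} - -8\right)\right) + 3 \left(-2 + \left(4 + \left(-2\right)^{2} - -8\right)\right)^{2}\right)}{197 + 502} = \frac{-9 + \left(6 - 15 \left(-2 + \left(4 + 4 + 8\right)\right) + 3 \left(-2 + \left(4 + 4 + 8\right)\right)^{2}\right)}{699} = \left(-9 + \left(6 - 15 \left(-2 + 16\right) + 3 \left(-2 + 16\right)^{2}\right)\right) \frac{1}{699} = \left(-9 + \left(6 - 210 + 3 \cdot 14^{2}\right)\right) \frac{1}{699} = \left(-9 + \left(6 - 210 + 3 \cdot 196\right)\right) \frac{1}{699} = \left(-9 + \left(6 - 210 + 588\right)\right) \frac{1}{699} = \left(-9 + 384\right) \frac{1}{699} = 375 \cdot \frac{1}{699} = \frac{125}{233}$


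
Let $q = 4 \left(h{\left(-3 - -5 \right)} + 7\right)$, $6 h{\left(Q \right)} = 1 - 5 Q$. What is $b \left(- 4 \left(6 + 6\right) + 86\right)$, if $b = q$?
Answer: $836$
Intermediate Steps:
$h{\left(Q \right)} = \frac{1}{6} - \frac{5 Q}{6}$ ($h{\left(Q \right)} = \frac{1 - 5 Q}{6} = \frac{1}{6} - \frac{5 Q}{6}$)
$q = 22$ ($q = 4 \left(\left(\frac{1}{6} - \frac{5 \left(-3 - -5\right)}{6}\right) + 7\right) = 4 \left(\left(\frac{1}{6} - \frac{5 \left(-3 + 5\right)}{6}\right) + 7\right) = 4 \left(\left(\frac{1}{6} - \frac{5}{3}\right) + 7\right) = 4 \left(- \frac{3}{2} + 7\right) = 4 \cdot \frac{11}{2} = 22$)
$b = 22$
$b \left(- 4 \left(6 + 6\right) + 86\right) = 22 \left(- 4 \left(6 + 6\right) + 86\right) = 22 \left(\left(-4\right) 12 + 86\right) = 22 \left(-48 + 86\right) = 22 \cdot 38 = 836$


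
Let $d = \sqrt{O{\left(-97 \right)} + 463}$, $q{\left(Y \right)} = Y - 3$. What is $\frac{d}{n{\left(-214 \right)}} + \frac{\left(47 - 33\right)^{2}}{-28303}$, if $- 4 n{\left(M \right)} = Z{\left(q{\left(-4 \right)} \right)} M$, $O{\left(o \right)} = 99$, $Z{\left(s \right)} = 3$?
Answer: $- \frac{196}{28303} + \frac{2 \sqrt{562}}{321} \approx 0.14078$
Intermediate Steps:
$q{\left(Y \right)} = -3 + Y$
$n{\left(M \right)} = - \frac{3 M}{4}$
$d = \sqrt{562}$ ($d = \sqrt{99 + 463} = \sqrt{562} \approx 23.707$)
$\frac{d}{n{\left(-214 \right)}} + \frac{\left(47 - 33\right)^{2}}{-28303} = \frac{\sqrt{562}}{\left(- \frac{3}{4}\right) \left(-214\right)} + \frac{\left(47 - 33\right)^{2}}{-28303} = \frac{\sqrt{562}}{\frac{321}{2}} + 14^{2} \left(- \frac{1}{28303}\right) = \sqrt{562} \cdot \frac{2}{321} + 196 \left(- \frac{1}{28303}\right) = \frac{2 \sqrt{562}}{321} - \frac{196}{28303} = - \frac{196}{28303} + \frac{2 \sqrt{562}}{321}$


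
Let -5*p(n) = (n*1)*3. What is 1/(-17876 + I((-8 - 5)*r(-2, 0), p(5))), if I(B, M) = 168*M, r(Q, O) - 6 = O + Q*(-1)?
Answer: -1/18380 ≈ -5.4407e-5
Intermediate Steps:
r(Q, O) = 6 + O - Q (r(Q, O) = 6 + (O + Q*(-1)) = 6 + (O - Q) = 6 + O - Q)
p(n) = -3*n/5 (p(n) = -n*1*3/5 = -n*3/5 = -3*n/5)
1/(-17876 + I((-8 - 5)*r(-2, 0), p(5))) = 1/(-17876 + 168*(-3/5*5)) = 1/(-17876 + 168*(-3)) = 1/(-17876 - 504) = 1/(-18380) = -1/18380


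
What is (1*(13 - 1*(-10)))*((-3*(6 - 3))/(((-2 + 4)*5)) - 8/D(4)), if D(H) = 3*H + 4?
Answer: -161/5 ≈ -32.200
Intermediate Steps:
D(H) = 4 + 3*H
(1*(13 - 1*(-10)))*((-3*(6 - 3))/(((-2 + 4)*5)) - 8/D(4)) = (1*(13 - 1*(-10)))*((-3*(6 - 3))/(((-2 + 4)*5)) - 8/(4 + 3*4)) = (1*(13 + 10))*((-3*3)/((2*5)) - 8/(4 + 12)) = (1*23)*(-9/10 - 8/16) = 23*(-9*⅒ - 8*1/16) = 23*(-9/10 - ½) = 23*(-7/5) = -161/5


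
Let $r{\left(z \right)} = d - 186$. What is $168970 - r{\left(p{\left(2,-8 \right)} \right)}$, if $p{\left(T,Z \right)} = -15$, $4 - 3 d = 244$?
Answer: $169236$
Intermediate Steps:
$d = -80$ ($d = \frac{4}{3} - \frac{244}{3} = -80$)
$r{\left(z \right)} = -266$ ($r{\left(z \right)} = -80 - 186 = -266$)
$168970 - r{\left(p{\left(2,-8 \right)} \right)} = 168970 - -266 = 168970 + 266 = 169236$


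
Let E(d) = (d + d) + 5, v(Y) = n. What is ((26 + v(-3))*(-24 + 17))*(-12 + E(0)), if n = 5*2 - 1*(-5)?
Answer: 2009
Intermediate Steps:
n = 15 (n = 10 + 5 = 15)
v(Y) = 15
E(d) = 5 + 2*d (E(d) = 2*d + 5 = 5 + 2*d)
((26 + v(-3))*(-24 + 17))*(-12 + E(0)) = ((26 + 15)*(-24 + 17))*(-12 + (5 + 2*0)) = (41*(-7))*(-12 + (5 + 0)) = -287*(-12 + 5) = -287*(-7) = 2009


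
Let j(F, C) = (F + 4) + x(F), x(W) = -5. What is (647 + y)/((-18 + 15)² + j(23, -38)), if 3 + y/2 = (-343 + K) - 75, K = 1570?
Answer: 95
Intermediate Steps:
j(F, C) = -1 + F (j(F, C) = (F + 4) - 5 = (4 + F) - 5 = -1 + F)
y = 2298 (y = -6 + 2*((-343 + 1570) - 75) = -6 + 2*(1227 - 75) = -6 + 2*1152 = -6 + 2304 = 2298)
(647 + y)/((-18 + 15)² + j(23, -38)) = (647 + 2298)/((-18 + 15)² + (-1 + 23)) = 2945/((-3)² + 22) = 2945/(9 + 22) = 2945/31 = 2945*(1/31) = 95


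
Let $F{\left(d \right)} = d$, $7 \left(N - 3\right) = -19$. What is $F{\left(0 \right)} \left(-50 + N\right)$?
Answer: $0$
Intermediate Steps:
$N = \frac{2}{7}$ ($N = 3 + \frac{1}{7} \left(-19\right) = 3 - \frac{19}{7} = \frac{2}{7} \approx 0.28571$)
$F{\left(0 \right)} \left(-50 + N\right) = 0 \left(-50 + \frac{2}{7}\right) = 0 \left(- \frac{348}{7}\right) = 0$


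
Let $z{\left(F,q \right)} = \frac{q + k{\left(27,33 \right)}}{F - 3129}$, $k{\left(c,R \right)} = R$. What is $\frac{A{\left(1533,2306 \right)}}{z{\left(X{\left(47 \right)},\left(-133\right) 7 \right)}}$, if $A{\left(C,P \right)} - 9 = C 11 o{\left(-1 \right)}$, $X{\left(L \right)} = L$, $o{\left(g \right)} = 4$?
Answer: $\frac{103957401}{449} \approx 2.3153 \cdot 10^{5}$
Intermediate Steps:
$A{\left(C,P \right)} = 9 + 44 C$ ($A{\left(C,P \right)} = 9 + C 11 \cdot 4 = 9 + 11 C 4 = 9 + 44 C$)
$z{\left(F,q \right)} = \frac{33 + q}{-3129 + F}$ ($z{\left(F,q \right)} = \frac{q + 33}{F - 3129} = \frac{33 + q}{-3129 + F}$)
$\frac{A{\left(1533,2306 \right)}}{z{\left(X{\left(47 \right)},\left(-133\right) 7 \right)}} = \frac{9 + 44 \cdot 1533}{\frac{1}{-3129 + 47} \left(33 - 931\right)} = \frac{9 + 67452}{\frac{1}{-3082} \left(33 - 931\right)} = \frac{67461}{\left(- \frac{1}{3082}\right) \left(-898\right)} = \frac{67461}{\frac{449}{1541}} = 67461 \cdot \frac{1541}{449} = \frac{103957401}{449}$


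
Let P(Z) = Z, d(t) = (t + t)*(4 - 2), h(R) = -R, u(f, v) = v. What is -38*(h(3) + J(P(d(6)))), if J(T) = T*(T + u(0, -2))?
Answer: -19950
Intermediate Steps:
d(t) = 4*t (d(t) = (2*t)*2 = 4*t)
J(T) = T*(-2 + T) (J(T) = T*(T - 2) = T*(-2 + T))
-38*(h(3) + J(P(d(6)))) = -38*(-1*3 + (4*6)*(-2 + 4*6)) = -38*(-3 + 24*(-2 + 24)) = -38*(-3 + 24*22) = -38*(-3 + 528) = -38*525 = -19950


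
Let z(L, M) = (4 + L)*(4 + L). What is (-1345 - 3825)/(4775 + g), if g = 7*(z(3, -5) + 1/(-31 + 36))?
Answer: -2350/2327 ≈ -1.0099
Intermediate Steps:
z(L, M) = (4 + L)²
g = 1722/5 (g = 7*((4 + 3)² + 1/(-31 + 36)) = 7*(7² + 1/5) = 7*(49 + ⅕) = 7*(246/5) = 1722/5 ≈ 344.40)
(-1345 - 3825)/(4775 + g) = (-1345 - 3825)/(4775 + 1722/5) = -5170/25597/5 = -5170*5/25597 = -2350/2327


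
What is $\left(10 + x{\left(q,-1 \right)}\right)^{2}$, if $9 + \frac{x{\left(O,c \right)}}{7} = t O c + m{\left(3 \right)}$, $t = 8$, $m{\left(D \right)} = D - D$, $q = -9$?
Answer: $203401$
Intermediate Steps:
$m{\left(D \right)} = 0$
$x{\left(O,c \right)} = -63 + 56 O c$ ($x{\left(O,c \right)} = -63 + 7 \left(8 O c + 0\right) = -63 + 7 \cdot 8 O c = -63 + 56 O c$)
$\left(10 + x{\left(q,-1 \right)}\right)^{2} = \left(10 - \left(63 + 504 \left(-1\right)\right)\right)^{2} = \left(10 + \left(-63 + 504\right)\right)^{2} = \left(10 + 441\right)^{2} = 451^{2} = 203401$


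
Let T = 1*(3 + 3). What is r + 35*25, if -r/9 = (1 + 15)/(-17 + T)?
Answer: 9769/11 ≈ 888.09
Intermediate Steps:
T = 6 (T = 1*6 = 6)
r = 144/11 (r = -9*(1 + 15)/(-17 + 6) = -144/(-11) = -144*(-1)/11 = -9*(-16/11) = 144/11 ≈ 13.091)
r + 35*25 = 144/11 + 35*25 = 144/11 + 875 = 9769/11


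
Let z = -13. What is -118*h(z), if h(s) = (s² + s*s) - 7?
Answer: -39058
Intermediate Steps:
h(s) = -7 + 2*s² (h(s) = (s² + s²) - 7 = 2*s² - 7 = -7 + 2*s²)
-118*h(z) = -118*(-7 + 2*(-13)²) = -118*(-7 + 2*169) = -118*(-7 + 338) = -118*331 = -39058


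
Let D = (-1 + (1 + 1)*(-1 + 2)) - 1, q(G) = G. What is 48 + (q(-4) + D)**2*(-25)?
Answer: -352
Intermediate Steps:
D = 0 (D = (-1 + 2*1) - 1 = (-1 + 2) - 1 = 1 - 1 = 0)
48 + (q(-4) + D)**2*(-25) = 48 + (-4 + 0)**2*(-25) = 48 + (-4)**2*(-25) = 48 + 16*(-25) = 48 - 400 = -352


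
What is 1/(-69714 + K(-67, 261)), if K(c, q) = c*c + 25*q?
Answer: -1/58700 ≈ -1.7036e-5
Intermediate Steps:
K(c, q) = c**2 + 25*q
1/(-69714 + K(-67, 261)) = 1/(-69714 + ((-67)**2 + 25*261)) = 1/(-69714 + (4489 + 6525)) = 1/(-69714 + 11014) = 1/(-58700) = -1/58700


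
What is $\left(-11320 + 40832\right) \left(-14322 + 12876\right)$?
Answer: $-42674352$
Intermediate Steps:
$\left(-11320 + 40832\right) \left(-14322 + 12876\right) = 29512 \left(-1446\right) = -42674352$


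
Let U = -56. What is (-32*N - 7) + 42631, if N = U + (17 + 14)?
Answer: 43424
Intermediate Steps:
N = -25 (N = -56 + (17 + 14) = -56 + 31 = -25)
(-32*N - 7) + 42631 = (-32*(-25) - 7) + 42631 = (800 - 7) + 42631 = 793 + 42631 = 43424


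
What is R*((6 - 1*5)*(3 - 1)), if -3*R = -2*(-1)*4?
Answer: -16/3 ≈ -5.3333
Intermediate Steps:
R = -8/3 (R = -(-2*(-1))*4/3 = -2*4/3 = -1/3*8 = -8/3 ≈ -2.6667)
R*((6 - 1*5)*(3 - 1)) = -8*(6 - 1*5)*(3 - 1)/3 = -8*(6 - 5)*2/3 = -8*2/3 = -8/3*2 = -16/3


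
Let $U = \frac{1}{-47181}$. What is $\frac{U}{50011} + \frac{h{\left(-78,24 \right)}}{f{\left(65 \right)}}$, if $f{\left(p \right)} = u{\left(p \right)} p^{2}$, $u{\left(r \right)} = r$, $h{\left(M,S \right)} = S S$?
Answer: $\frac{104547035707}{49845894934875} \approx 0.0020974$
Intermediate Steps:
$h{\left(M,S \right)} = S^{2}$
$f{\left(p \right)} = p^{3}$ ($f{\left(p \right)} = p p^{2} = p^{3}$)
$U = - \frac{1}{47181} \approx -2.1195 \cdot 10^{-5}$
$\frac{U}{50011} + \frac{h{\left(-78,24 \right)}}{f{\left(65 \right)}} = - \frac{1}{47181 \cdot 50011} + \frac{24^{2}}{65^{3}} = \left(- \frac{1}{47181}\right) \frac{1}{50011} + \frac{576}{274625} = - \frac{1}{2359568991} + 576 \cdot \frac{1}{274625} = - \frac{1}{2359568991} + \frac{576}{274625} = \frac{104547035707}{49845894934875}$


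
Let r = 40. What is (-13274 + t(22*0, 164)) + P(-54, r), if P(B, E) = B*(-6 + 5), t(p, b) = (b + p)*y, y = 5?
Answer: -12400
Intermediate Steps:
t(p, b) = 5*b + 5*p (t(p, b) = (b + p)*5 = 5*b + 5*p)
P(B, E) = -B (P(B, E) = B*(-1) = -B)
(-13274 + t(22*0, 164)) + P(-54, r) = (-13274 + (5*164 + 5*(22*0))) - 1*(-54) = (-13274 + (820 + 5*0)) + 54 = (-13274 + (820 + 0)) + 54 = (-13274 + 820) + 54 = -12454 + 54 = -12400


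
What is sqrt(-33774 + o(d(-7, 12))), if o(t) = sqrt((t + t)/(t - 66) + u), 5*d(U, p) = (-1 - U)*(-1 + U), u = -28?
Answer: sqrt(-14894334 + 42*I*sqrt(3059))/21 ≈ 0.014331 + 183.78*I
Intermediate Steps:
d(U, p) = (-1 + U)*(-1 - U)/5 (d(U, p) = ((-1 - U)*(-1 + U))/5 = ((-1 + U)*(-1 - U))/5 = (-1 + U)*(-1 - U)/5)
o(t) = sqrt(-28 + 2*t/(-66 + t)) (o(t) = sqrt((t + t)/(t - 66) - 28) = sqrt((2*t)/(-66 + t) - 28) = sqrt(2*t/(-66 + t) - 28) = sqrt(-28 + 2*t/(-66 + t)))
sqrt(-33774 + o(d(-7, 12))) = sqrt(-33774 + sqrt(2)*sqrt((924 - 13*(1/5 - 1/5*(-7)**2))/(-66 + (1/5 - 1/5*(-7)**2)))) = sqrt(-33774 + sqrt(2)*sqrt((924 - 13*(1/5 - 1/5*49))/(-66 + (1/5 - 1/5*49)))) = sqrt(-33774 + sqrt(2)*sqrt((924 - 13*(1/5 - 49/5))/(-66 + (1/5 - 49/5)))) = sqrt(-33774 + sqrt(2)*sqrt((924 - 13*(-48/5))/(-66 - 48/5))) = sqrt(-33774 + sqrt(2)*sqrt((924 + 624/5)/(-378/5))) = sqrt(-33774 + sqrt(2)*sqrt(-5/378*5244/5)) = sqrt(-33774 + sqrt(2)*sqrt(-874/63)) = sqrt(-33774 + sqrt(2)*(I*sqrt(6118)/21)) = sqrt(-33774 + 2*I*sqrt(3059)/21)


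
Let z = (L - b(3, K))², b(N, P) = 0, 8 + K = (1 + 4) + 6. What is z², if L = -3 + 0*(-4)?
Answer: 81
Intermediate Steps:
L = -3 (L = -3 + 0 = -3)
K = 3 (K = -8 + ((1 + 4) + 6) = -8 + (5 + 6) = -8 + 11 = 3)
z = 9 (z = (-3 - 1*0)² = (-3 + 0)² = (-3)² = 9)
z² = 9² = 81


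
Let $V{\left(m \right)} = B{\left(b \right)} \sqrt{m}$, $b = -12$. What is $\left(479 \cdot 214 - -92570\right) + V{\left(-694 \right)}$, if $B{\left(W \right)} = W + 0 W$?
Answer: $195076 - 12 i \sqrt{694} \approx 1.9508 \cdot 10^{5} - 316.13 i$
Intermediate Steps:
$B{\left(W \right)} = W$ ($B{\left(W \right)} = W + 0 = W$)
$V{\left(m \right)} = - 12 \sqrt{m}$
$\left(479 \cdot 214 - -92570\right) + V{\left(-694 \right)} = \left(479 \cdot 214 - -92570\right) - 12 \sqrt{-694} = \left(102506 + 92570\right) - 12 i \sqrt{694} = 195076 - 12 i \sqrt{694}$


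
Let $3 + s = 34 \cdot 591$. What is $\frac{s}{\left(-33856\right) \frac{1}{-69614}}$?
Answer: $\frac{699307437}{16928} \approx 41311.0$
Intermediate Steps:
$s = 20091$ ($s = -3 + 34 \cdot 591 = -3 + 20094 = 20091$)
$\frac{s}{\left(-33856\right) \frac{1}{-69614}} = \frac{20091}{\left(-33856\right) \frac{1}{-69614}} = \frac{20091}{\left(-33856\right) \left(- \frac{1}{69614}\right)} = \frac{20091}{\frac{16928}{34807}} = 20091 \cdot \frac{34807}{16928} = \frac{699307437}{16928}$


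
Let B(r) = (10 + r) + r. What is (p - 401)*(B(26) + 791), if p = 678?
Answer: 236281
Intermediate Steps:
B(r) = 10 + 2*r
(p - 401)*(B(26) + 791) = (678 - 401)*((10 + 2*26) + 791) = 277*((10 + 52) + 791) = 277*(62 + 791) = 277*853 = 236281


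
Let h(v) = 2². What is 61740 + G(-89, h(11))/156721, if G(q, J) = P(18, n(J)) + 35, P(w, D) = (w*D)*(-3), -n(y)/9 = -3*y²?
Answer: 9675931247/156721 ≈ 61740.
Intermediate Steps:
h(v) = 4
n(y) = 27*y² (n(y) = -(-27)*y² = 27*y²)
P(w, D) = -3*D*w (P(w, D) = (D*w)*(-3) = -3*D*w)
G(q, J) = 35 - 1458*J² (G(q, J) = -3*27*J²*18 + 35 = -1458*J² + 35 = 35 - 1458*J²)
61740 + G(-89, h(11))/156721 = 61740 + (35 - 1458*4²)/156721 = 61740 + (35 - 1458*16)*(1/156721) = 61740 + (35 - 23328)*(1/156721) = 61740 - 23293*1/156721 = 61740 - 23293/156721 = 9675931247/156721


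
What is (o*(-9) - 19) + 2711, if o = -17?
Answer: 2845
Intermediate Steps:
(o*(-9) - 19) + 2711 = (-17*(-9) - 19) + 2711 = (153 - 19) + 2711 = 134 + 2711 = 2845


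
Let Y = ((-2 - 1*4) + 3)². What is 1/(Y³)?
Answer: 1/729 ≈ 0.0013717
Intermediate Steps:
Y = 9 (Y = ((-2 - 4) + 3)² = (-6 + 3)² = (-3)² = 9)
1/(Y³) = 1/(9³) = 1/729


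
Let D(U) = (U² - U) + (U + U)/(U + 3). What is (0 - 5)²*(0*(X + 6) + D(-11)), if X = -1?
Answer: 13475/4 ≈ 3368.8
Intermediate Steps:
D(U) = U² - U + 2*U/(3 + U) (D(U) = (U² - U) + (2*U)/(3 + U) = (U² - U) + 2*U/(3 + U) = U² - U + 2*U/(3 + U))
(0 - 5)²*(0*(X + 6) + D(-11)) = (0 - 5)²*(0*(-1 + 6) - 11*(-1 + (-11)² + 2*(-11))/(3 - 11)) = (-5)²*(0*5 - 11*(-1 + 121 - 22)/(-8)) = 25*(0 - 11*(-⅛)*98) = 25*(0 + 539/4) = 25*(539/4) = 13475/4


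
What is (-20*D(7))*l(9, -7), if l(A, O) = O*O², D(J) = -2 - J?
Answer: -61740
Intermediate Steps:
l(A, O) = O³
(-20*D(7))*l(9, -7) = -20*(-2 - 1*7)*(-7)³ = -20*(-2 - 7)*(-343) = -20*(-9)*(-343) = 180*(-343) = -61740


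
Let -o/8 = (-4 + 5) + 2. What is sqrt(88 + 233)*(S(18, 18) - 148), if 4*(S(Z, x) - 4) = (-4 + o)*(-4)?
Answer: -116*sqrt(321) ≈ -2078.3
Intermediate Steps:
o = -24 (o = -8*((-4 + 5) + 2) = -8*(1 + 2) = -8*3 = -24)
S(Z, x) = 32 (S(Z, x) = 4 + ((-4 - 24)*(-4))/4 = 4 + (-28*(-4))/4 = 4 + (1/4)*112 = 4 + 28 = 32)
sqrt(88 + 233)*(S(18, 18) - 148) = sqrt(88 + 233)*(32 - 148) = sqrt(321)*(-116) = -116*sqrt(321)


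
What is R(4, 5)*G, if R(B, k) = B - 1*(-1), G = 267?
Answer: 1335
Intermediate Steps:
R(B, k) = 1 + B (R(B, k) = B + 1 = 1 + B)
R(4, 5)*G = (1 + 4)*267 = 5*267 = 1335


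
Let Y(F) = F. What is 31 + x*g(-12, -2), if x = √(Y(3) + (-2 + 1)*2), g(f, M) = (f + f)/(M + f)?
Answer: 229/7 ≈ 32.714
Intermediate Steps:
g(f, M) = 2*f/(M + f) (g(f, M) = (2*f)/(M + f) = 2*f/(M + f))
x = 1 (x = √(3 + (-2 + 1)*2) = √(3 - 1*2) = √(3 - 2) = √1 = 1)
31 + x*g(-12, -2) = 31 + 1*(2*(-12)/(-2 - 12)) = 31 + 1*(2*(-12)/(-14)) = 31 + 1*(2*(-12)*(-1/14)) = 31 + 1*(12/7) = 31 + 12/7 = 229/7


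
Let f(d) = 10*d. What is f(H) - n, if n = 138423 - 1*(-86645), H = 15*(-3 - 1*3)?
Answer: -225968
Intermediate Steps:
H = -90 (H = 15*(-3 - 3) = 15*(-6) = -90)
n = 225068 (n = 138423 + 86645 = 225068)
f(H) - n = 10*(-90) - 1*225068 = -900 - 225068 = -225968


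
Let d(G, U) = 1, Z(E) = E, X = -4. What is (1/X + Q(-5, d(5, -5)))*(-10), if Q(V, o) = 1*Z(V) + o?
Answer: 85/2 ≈ 42.500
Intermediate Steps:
Q(V, o) = V + o (Q(V, o) = 1*V + o = V + o)
(1/X + Q(-5, d(5, -5)))*(-10) = (1/(-4) + (-5 + 1))*(-10) = (-¼ - 4)*(-10) = -17/4*(-10) = 85/2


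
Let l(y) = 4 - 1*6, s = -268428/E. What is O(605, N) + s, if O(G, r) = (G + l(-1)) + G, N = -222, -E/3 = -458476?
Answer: 138437383/114619 ≈ 1207.8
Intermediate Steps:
E = 1375428 (E = -3*(-458476) = 1375428)
s = -22369/114619 (s = -268428/1375428 = -268428*1/1375428 = -22369/114619 ≈ -0.19516)
l(y) = -2 (l(y) = 4 - 6 = -2)
O(G, r) = -2 + 2*G (O(G, r) = (G - 2) + G = (-2 + G) + G = -2 + 2*G)
O(605, N) + s = (-2 + 2*605) - 22369/114619 = (-2 + 1210) - 22369/114619 = 1208 - 22369/114619 = 138437383/114619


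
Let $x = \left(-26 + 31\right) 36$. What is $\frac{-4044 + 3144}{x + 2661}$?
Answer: $- \frac{300}{947} \approx -0.31679$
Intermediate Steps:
$x = 180$ ($x = 5 \cdot 36 = 180$)
$\frac{-4044 + 3144}{x + 2661} = \frac{-4044 + 3144}{180 + 2661} = - \frac{900}{2841} = \left(-900\right) \frac{1}{2841} = - \frac{300}{947}$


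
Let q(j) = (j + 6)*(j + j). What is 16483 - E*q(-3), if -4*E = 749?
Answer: 26225/2 ≈ 13113.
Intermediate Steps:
E = -749/4 (E = -1/4*749 = -749/4 ≈ -187.25)
q(j) = 2*j*(6 + j) (q(j) = (6 + j)*(2*j) = 2*j*(6 + j))
16483 - E*q(-3) = 16483 - (-749)*2*(-3)*(6 - 3)/4 = 16483 - (-749)*2*(-3)*3/4 = 16483 - (-749)*(-18)/4 = 16483 - 1*6741/2 = 16483 - 6741/2 = 26225/2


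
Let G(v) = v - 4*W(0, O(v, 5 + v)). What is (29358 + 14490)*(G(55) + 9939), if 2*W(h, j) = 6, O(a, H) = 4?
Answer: 437690736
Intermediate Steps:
W(h, j) = 3 (W(h, j) = (1/2)*6 = 3)
G(v) = -12 + v (G(v) = v - 4*3 = v - 12 = -12 + v)
(29358 + 14490)*(G(55) + 9939) = (29358 + 14490)*((-12 + 55) + 9939) = 43848*(43 + 9939) = 43848*9982 = 437690736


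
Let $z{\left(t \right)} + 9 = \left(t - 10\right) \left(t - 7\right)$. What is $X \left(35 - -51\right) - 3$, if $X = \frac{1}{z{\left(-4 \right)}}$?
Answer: $- \frac{349}{145} \approx -2.4069$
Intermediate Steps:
$z{\left(t \right)} = -9 + \left(-10 + t\right) \left(-7 + t\right)$ ($z{\left(t \right)} = -9 + \left(t - 10\right) \left(t - 7\right) = -9 + \left(-10 + t\right) \left(-7 + t\right)$)
$X = \frac{1}{145}$ ($X = \frac{1}{61 + \left(-4\right)^{2} - -68} = \frac{1}{61 + 16 + 68} = \frac{1}{145} \approx 0.0068966$)
$X \left(35 - -51\right) - 3 = \frac{35 - -51}{145} - 3 = \frac{35 + 51}{145} - 3 = \frac{1}{145} \cdot 86 - 3 = \frac{86}{145} - 3 = - \frac{349}{145}$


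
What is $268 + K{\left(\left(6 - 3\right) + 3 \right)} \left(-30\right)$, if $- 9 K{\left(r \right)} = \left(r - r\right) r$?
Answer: $268$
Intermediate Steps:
$K{\left(r \right)} = 0$ ($K{\left(r \right)} = - \frac{\left(r - r\right) r}{9} = - \frac{0 r}{9} = \left(- \frac{1}{9}\right) 0 = 0$)
$268 + K{\left(\left(6 - 3\right) + 3 \right)} \left(-30\right) = 268 + 0 \left(-30\right) = 268 + 0 = 268$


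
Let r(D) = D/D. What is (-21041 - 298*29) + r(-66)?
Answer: -29682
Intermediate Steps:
r(D) = 1
(-21041 - 298*29) + r(-66) = (-21041 - 298*29) + 1 = (-21041 - 8642) + 1 = -29683 + 1 = -29682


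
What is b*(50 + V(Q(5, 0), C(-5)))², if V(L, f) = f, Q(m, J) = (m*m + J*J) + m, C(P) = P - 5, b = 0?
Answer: 0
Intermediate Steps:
C(P) = -5 + P
Q(m, J) = m + J² + m² (Q(m, J) = (m² + J²) + m = (J² + m²) + m = m + J² + m²)
b*(50 + V(Q(5, 0), C(-5)))² = 0*(50 + (-5 - 5))² = 0*(50 - 10)² = 0*40² = 0*1600 = 0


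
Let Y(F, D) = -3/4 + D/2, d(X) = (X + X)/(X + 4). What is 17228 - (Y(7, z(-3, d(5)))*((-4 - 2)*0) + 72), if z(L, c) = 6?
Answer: 17156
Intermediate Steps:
d(X) = 2*X/(4 + X) (d(X) = (2*X)/(4 + X) = 2*X/(4 + X))
Y(F, D) = -3/4 + D/2 (Y(F, D) = -3*1/4 + D*(1/2) = -3/4 + D/2)
17228 - (Y(7, z(-3, d(5)))*((-4 - 2)*0) + 72) = 17228 - ((-3/4 + (1/2)*6)*((-4 - 2)*0) + 72) = 17228 - ((-3/4 + 3)*(-6*0) + 72) = 17228 - ((9/4)*0 + 72) = 17228 - (0 + 72) = 17228 - 1*72 = 17228 - 72 = 17156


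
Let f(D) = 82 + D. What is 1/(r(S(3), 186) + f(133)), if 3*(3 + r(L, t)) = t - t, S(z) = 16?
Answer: 1/212 ≈ 0.0047170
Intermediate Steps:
r(L, t) = -3 (r(L, t) = -3 + (t - t)/3 = -3 + (⅓)*0 = -3 + 0 = -3)
1/(r(S(3), 186) + f(133)) = 1/(-3 + (82 + 133)) = 1/(-3 + 215) = 1/212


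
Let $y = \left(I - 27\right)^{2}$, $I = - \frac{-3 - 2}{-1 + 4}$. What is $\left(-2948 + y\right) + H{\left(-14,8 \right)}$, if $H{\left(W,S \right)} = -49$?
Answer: $- \frac{21197}{9} \approx -2355.2$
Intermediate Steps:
$I = \frac{5}{3}$ ($I = - \frac{-5}{3} = \left(-1\right) \left(- \frac{5}{3}\right) = \frac{5}{3} \approx 1.6667$)
$y = \frac{5776}{9}$ ($y = \left(\frac{5}{3} - 27\right)^{2} = \left(- \frac{76}{3}\right)^{2} = \frac{5776}{9} \approx 641.78$)
$\left(-2948 + y\right) + H{\left(-14,8 \right)} = \left(-2948 + \frac{5776}{9}\right) - 49 = - \frac{20756}{9} - 49 = - \frac{21197}{9}$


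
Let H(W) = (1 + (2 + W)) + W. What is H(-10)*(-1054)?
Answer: 17918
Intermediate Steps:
H(W) = 3 + 2*W (H(W) = (3 + W) + W = 3 + 2*W)
H(-10)*(-1054) = (3 + 2*(-10))*(-1054) = (3 - 20)*(-1054) = -17*(-1054) = 17918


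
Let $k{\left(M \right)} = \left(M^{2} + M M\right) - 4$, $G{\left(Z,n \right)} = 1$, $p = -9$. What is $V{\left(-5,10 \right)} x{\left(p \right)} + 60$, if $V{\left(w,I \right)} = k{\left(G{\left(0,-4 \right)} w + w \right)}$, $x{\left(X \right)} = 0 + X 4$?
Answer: $-6996$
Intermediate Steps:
$k{\left(M \right)} = -4 + 2 M^{2}$ ($k{\left(M \right)} = \left(M^{2} + M^{2}\right) - 4 = 2 M^{2} - 4 = -4 + 2 M^{2}$)
$x{\left(X \right)} = 4 X$ ($x{\left(X \right)} = 0 + 4 X = 4 X$)
$V{\left(w,I \right)} = -4 + 8 w^{2}$ ($V{\left(w,I \right)} = -4 + 2 \left(1 w + w\right)^{2} = -4 + 2 \left(w + w\right)^{2} = -4 + 2 \left(2 w\right)^{2} = -4 + 2 \cdot 4 w^{2} = -4 + 8 w^{2}$)
$V{\left(-5,10 \right)} x{\left(p \right)} + 60 = \left(-4 + 8 \left(-5\right)^{2}\right) 4 \left(-9\right) + 60 = \left(-4 + 8 \cdot 25\right) \left(-36\right) + 60 = \left(-4 + 200\right) \left(-36\right) + 60 = 196 \left(-36\right) + 60 = -7056 + 60 = -6996$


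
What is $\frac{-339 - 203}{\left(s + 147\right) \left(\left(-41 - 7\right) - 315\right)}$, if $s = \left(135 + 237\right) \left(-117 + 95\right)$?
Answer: $- \frac{542}{2917431} \approx -0.00018578$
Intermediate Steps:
$s = -8184$ ($s = 372 \left(-22\right) = -8184$)
$\frac{-339 - 203}{\left(s + 147\right) \left(\left(-41 - 7\right) - 315\right)} = \frac{-339 - 203}{\left(-8184 + 147\right) \left(\left(-41 - 7\right) - 315\right)} = \frac{-339 - 203}{\left(-8037\right) \left(-48 - 315\right)} = - \frac{542}{\left(-8037\right) \left(-363\right)} = - \frac{542}{2917431}$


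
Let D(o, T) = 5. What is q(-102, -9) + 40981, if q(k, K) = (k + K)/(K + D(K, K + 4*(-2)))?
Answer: 164035/4 ≈ 41009.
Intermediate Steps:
q(k, K) = (K + k)/(5 + K) (q(k, K) = (k + K)/(K + 5) = (K + k)/(5 + K))
q(-102, -9) + 40981 = (-9 - 102)/(5 - 9) + 40981 = -111/(-4) + 40981 = -1/4*(-111) + 40981 = 111/4 + 40981 = 164035/4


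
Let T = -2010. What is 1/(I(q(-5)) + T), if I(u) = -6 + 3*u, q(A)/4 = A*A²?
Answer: -1/3516 ≈ -0.00028441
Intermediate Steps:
q(A) = 4*A³ (q(A) = 4*(A*A²) = 4*A³)
1/(I(q(-5)) + T) = 1/((-6 + 3*(4*(-5)³)) - 2010) = 1/((-6 + 3*(4*(-125))) - 2010) = 1/((-6 + 3*(-500)) - 2010) = 1/((-6 - 1500) - 2010) = 1/(-1506 - 2010) = 1/(-3516) = -1/3516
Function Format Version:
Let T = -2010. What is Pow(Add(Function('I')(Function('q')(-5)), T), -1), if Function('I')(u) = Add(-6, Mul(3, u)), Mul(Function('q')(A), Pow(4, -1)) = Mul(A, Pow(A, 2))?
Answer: Rational(-1, 3516) ≈ -0.00028441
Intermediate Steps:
Function('q')(A) = Mul(4, Pow(A, 3)) (Function('q')(A) = Mul(4, Mul(A, Pow(A, 2))) = Mul(4, Pow(A, 3)))
Pow(Add(Function('I')(Function('q')(-5)), T), -1) = Pow(Add(Add(-6, Mul(3, Mul(4, Pow(-5, 3)))), -2010), -1) = Pow(Add(Add(-6, Mul(3, Mul(4, -125))), -2010), -1) = Pow(Add(Add(-6, Mul(3, -500)), -2010), -1) = Pow(Add(Add(-6, -1500), -2010), -1) = Pow(Add(-1506, -2010), -1) = Pow(-3516, -1) = Rational(-1, 3516)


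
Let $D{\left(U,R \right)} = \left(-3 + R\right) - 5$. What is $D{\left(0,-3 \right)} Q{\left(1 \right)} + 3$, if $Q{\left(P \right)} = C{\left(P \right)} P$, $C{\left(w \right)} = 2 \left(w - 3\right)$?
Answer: $47$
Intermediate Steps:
$C{\left(w \right)} = -6 + 2 w$ ($C{\left(w \right)} = 2 \left(-3 + w\right) = -6 + 2 w$)
$D{\left(U,R \right)} = -8 + R$
$Q{\left(P \right)} = P \left(-6 + 2 P\right)$ ($Q{\left(P \right)} = \left(-6 + 2 P\right) P = P \left(-6 + 2 P\right)$)
$D{\left(0,-3 \right)} Q{\left(1 \right)} + 3 = \left(-8 - 3\right) 2 \cdot 1 \left(-3 + 1\right) + 3 = - 11 \cdot 2 \cdot 1 \left(-2\right) + 3 = \left(-11\right) \left(-4\right) + 3 = 44 + 3 = 47$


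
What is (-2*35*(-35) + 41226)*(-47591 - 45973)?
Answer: -4086501264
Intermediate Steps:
(-2*35*(-35) + 41226)*(-47591 - 45973) = (-70*(-35) + 41226)*(-93564) = (2450 + 41226)*(-93564) = 43676*(-93564) = -4086501264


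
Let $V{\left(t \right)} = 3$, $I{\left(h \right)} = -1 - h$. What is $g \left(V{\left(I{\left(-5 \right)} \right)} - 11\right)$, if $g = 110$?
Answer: $-880$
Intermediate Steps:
$g \left(V{\left(I{\left(-5 \right)} \right)} - 11\right) = 110 \left(3 - 11\right) = 110 \left(-8\right) = -880$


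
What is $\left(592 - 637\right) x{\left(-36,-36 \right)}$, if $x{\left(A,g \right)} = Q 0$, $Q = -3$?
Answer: $0$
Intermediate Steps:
$x{\left(A,g \right)} = 0$ ($x{\left(A,g \right)} = \left(-3\right) 0 = 0$)
$\left(592 - 637\right) x{\left(-36,-36 \right)} = \left(592 - 637\right) 0 = \left(-45\right) 0 = 0$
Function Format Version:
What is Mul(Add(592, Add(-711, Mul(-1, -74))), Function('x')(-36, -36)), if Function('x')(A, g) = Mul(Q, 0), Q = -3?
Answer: 0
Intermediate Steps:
Function('x')(A, g) = 0 (Function('x')(A, g) = Mul(-3, 0) = 0)
Mul(Add(592, Add(-711, Mul(-1, -74))), Function('x')(-36, -36)) = Mul(Add(592, Add(-711, Mul(-1, -74))), 0) = Mul(Add(592, Add(-711, 74)), 0) = Mul(Add(592, -637), 0) = Mul(-45, 0) = 0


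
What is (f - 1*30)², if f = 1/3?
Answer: 7921/9 ≈ 880.11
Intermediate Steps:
f = ⅓ ≈ 0.33333
(f - 1*30)² = (⅓ - 1*30)² = (⅓ - 30)² = (-89/3)² = 7921/9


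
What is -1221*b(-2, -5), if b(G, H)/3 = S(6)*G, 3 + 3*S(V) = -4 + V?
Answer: -2442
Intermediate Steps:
S(V) = -7/3 + V/3 (S(V) = -1 + (-4 + V)/3 = -1 + (-4/3 + V/3) = -7/3 + V/3)
b(G, H) = -G (b(G, H) = 3*((-7/3 + (1/3)*6)*G) = 3*((-7/3 + 2)*G) = 3*(-G/3) = -G)
-1221*b(-2, -5) = -(-1221)*(-2) = -1221*2 = -2442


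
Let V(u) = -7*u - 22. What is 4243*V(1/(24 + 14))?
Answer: -3576849/38 ≈ -94128.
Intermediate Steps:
V(u) = -22 - 7*u
4243*V(1/(24 + 14)) = 4243*(-22 - 7/(24 + 14)) = 4243*(-22 - 7/38) = 4243*(-843/38) = -3576849/38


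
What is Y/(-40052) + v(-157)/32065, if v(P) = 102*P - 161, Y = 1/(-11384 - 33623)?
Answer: -5831476871127/11560204394332 ≈ -0.50444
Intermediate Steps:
Y = -1/45007 (Y = 1/(-45007) = -1/45007 ≈ -2.2219e-5)
v(P) = -161 + 102*P
Y/(-40052) + v(-157)/32065 = -1/45007/(-40052) + (-161 + 102*(-157))/32065 = -1/45007*(-1/40052) + (-161 - 16014)*(1/32065) = 1/1802620364 - 16175*1/32065 = 1/1802620364 - 3235/6413 = -5831476871127/11560204394332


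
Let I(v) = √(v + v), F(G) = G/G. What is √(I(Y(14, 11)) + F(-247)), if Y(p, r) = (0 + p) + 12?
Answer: √(1 + 2*√13) ≈ 2.8655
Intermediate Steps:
F(G) = 1
Y(p, r) = 12 + p (Y(p, r) = p + 12 = 12 + p)
I(v) = √2*√v (I(v) = √(2*v) = √2*√v)
√(I(Y(14, 11)) + F(-247)) = √(√2*√(12 + 14) + 1) = √(√2*√26 + 1) = √(2*√13 + 1) = √(1 + 2*√13)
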